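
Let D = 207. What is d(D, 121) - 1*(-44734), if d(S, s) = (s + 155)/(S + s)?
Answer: 3668257/82 ≈ 44735.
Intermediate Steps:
d(S, s) = (155 + s)/(S + s)
d(D, 121) - 1*(-44734) = (155 + 121)/(207 + 121) - 1*(-44734) = 276/328 + 44734 = (1/328)*276 + 44734 = 69/82 + 44734 = 3668257/82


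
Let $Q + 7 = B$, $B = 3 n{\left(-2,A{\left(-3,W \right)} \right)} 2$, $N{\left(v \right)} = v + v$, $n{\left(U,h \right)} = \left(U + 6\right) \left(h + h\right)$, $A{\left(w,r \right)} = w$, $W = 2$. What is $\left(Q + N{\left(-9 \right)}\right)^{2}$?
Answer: $28561$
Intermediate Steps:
$n{\left(U,h \right)} = 2 h \left(6 + U\right)$ ($n{\left(U,h \right)} = \left(6 + U\right) 2 h = 2 h \left(6 + U\right)$)
$N{\left(v \right)} = 2 v$
$B = -144$ ($B = 3 \cdot 2 \left(-3\right) \left(6 - 2\right) 2 = 3 \cdot 2 \left(-3\right) 4 \cdot 2 = 3 \left(-24\right) 2 = \left(-72\right) 2 = -144$)
$Q = -151$ ($Q = -7 - 144 = -151$)
$\left(Q + N{\left(-9 \right)}\right)^{2} = \left(-151 + 2 \left(-9\right)\right)^{2} = \left(-151 - 18\right)^{2} = \left(-169\right)^{2} = 28561$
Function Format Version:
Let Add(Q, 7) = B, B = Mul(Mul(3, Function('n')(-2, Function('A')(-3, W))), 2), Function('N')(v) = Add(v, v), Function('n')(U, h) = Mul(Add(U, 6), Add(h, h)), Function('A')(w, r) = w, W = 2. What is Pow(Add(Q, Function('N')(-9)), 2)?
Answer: 28561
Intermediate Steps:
Function('n')(U, h) = Mul(2, h, Add(6, U)) (Function('n')(U, h) = Mul(Add(6, U), Mul(2, h)) = Mul(2, h, Add(6, U)))
Function('N')(v) = Mul(2, v)
B = -144 (B = Mul(Mul(3, Mul(2, -3, Add(6, -2))), 2) = Mul(Mul(3, Mul(2, -3, 4)), 2) = Mul(Mul(3, -24), 2) = Mul(-72, 2) = -144)
Q = -151 (Q = Add(-7, -144) = -151)
Pow(Add(Q, Function('N')(-9)), 2) = Pow(Add(-151, Mul(2, -9)), 2) = Pow(Add(-151, -18), 2) = Pow(-169, 2) = 28561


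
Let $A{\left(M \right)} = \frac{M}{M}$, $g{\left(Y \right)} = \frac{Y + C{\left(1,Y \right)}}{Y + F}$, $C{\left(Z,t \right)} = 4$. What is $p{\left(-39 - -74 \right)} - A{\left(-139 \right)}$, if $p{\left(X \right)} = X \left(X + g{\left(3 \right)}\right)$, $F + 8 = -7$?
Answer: $\frac{14443}{12} \approx 1203.6$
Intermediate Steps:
$F = -15$ ($F = -8 - 7 = -15$)
$g{\left(Y \right)} = \frac{4 + Y}{-15 + Y}$ ($g{\left(Y \right)} = \frac{Y + 4}{Y - 15} = \frac{4 + Y}{-15 + Y}$)
$A{\left(M \right)} = 1$
$p{\left(X \right)} = X \left(- \frac{7}{12} + X\right)$ ($p{\left(X \right)} = X \left(X + \frac{4 + 3}{-15 + 3}\right) = X \left(X + \frac{1}{-12} \cdot 7\right) = X \left(X - \frac{7}{12}\right) = X \left(- \frac{7}{12} + X\right)$)
$p{\left(-39 - -74 \right)} - A{\left(-139 \right)} = \frac{\left(-39 - -74\right) \left(-7 + 12 \left(-39 - -74\right)\right)}{12} - 1 = \frac{\left(-39 + 74\right) \left(-7 + 12 \left(-39 + 74\right)\right)}{12} - 1 = \frac{1}{12} \cdot 35 \left(-7 + 12 \cdot 35\right) - 1 = \frac{1}{12} \cdot 35 \left(-7 + 420\right) - 1 = \frac{1}{12} \cdot 35 \cdot 413 - 1 = \frac{14455}{12} - 1 = \frac{14443}{12}$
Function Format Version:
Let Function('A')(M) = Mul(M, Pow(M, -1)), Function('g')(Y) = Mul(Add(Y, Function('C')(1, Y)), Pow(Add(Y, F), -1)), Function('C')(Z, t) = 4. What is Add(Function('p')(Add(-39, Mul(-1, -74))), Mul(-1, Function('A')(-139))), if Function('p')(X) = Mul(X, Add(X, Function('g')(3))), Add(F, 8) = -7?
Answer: Rational(14443, 12) ≈ 1203.6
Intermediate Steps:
F = -15 (F = Add(-8, -7) = -15)
Function('g')(Y) = Mul(Pow(Add(-15, Y), -1), Add(4, Y)) (Function('g')(Y) = Mul(Add(Y, 4), Pow(Add(Y, -15), -1)) = Mul(Add(4, Y), Pow(Add(-15, Y), -1)) = Mul(Pow(Add(-15, Y), -1), Add(4, Y)))
Function('A')(M) = 1
Function('p')(X) = Mul(X, Add(Rational(-7, 12), X)) (Function('p')(X) = Mul(X, Add(X, Mul(Pow(Add(-15, 3), -1), Add(4, 3)))) = Mul(X, Add(X, Mul(Pow(-12, -1), 7))) = Mul(X, Add(X, Mul(Rational(-1, 12), 7))) = Mul(X, Add(X, Rational(-7, 12))) = Mul(X, Add(Rational(-7, 12), X)))
Add(Function('p')(Add(-39, Mul(-1, -74))), Mul(-1, Function('A')(-139))) = Add(Mul(Rational(1, 12), Add(-39, Mul(-1, -74)), Add(-7, Mul(12, Add(-39, Mul(-1, -74))))), Mul(-1, 1)) = Add(Mul(Rational(1, 12), Add(-39, 74), Add(-7, Mul(12, Add(-39, 74)))), -1) = Add(Mul(Rational(1, 12), 35, Add(-7, Mul(12, 35))), -1) = Add(Mul(Rational(1, 12), 35, Add(-7, 420)), -1) = Add(Mul(Rational(1, 12), 35, 413), -1) = Add(Rational(14455, 12), -1) = Rational(14443, 12)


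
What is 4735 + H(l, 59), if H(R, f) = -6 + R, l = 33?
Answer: 4762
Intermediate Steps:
4735 + H(l, 59) = 4735 + (-6 + 33) = 4735 + 27 = 4762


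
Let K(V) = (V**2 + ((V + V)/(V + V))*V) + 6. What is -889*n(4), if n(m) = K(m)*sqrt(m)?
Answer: -46228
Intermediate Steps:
K(V) = 6 + V + V**2 (K(V) = (V**2 + ((2*V)/((2*V)))*V) + 6 = (V**2 + ((2*V)*(1/(2*V)))*V) + 6 = (V**2 + 1*V) + 6 = (V**2 + V) + 6 = (V + V**2) + 6 = 6 + V + V**2)
n(m) = sqrt(m)*(6 + m + m**2) (n(m) = (6 + m + m**2)*sqrt(m) = sqrt(m)*(6 + m + m**2))
-889*n(4) = -889*sqrt(4)*(6 + 4 + 4**2) = -1778*(6 + 4 + 16) = -1778*26 = -889*52 = -46228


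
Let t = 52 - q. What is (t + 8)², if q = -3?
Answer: 3969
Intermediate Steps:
t = 55 (t = 52 - 1*(-3) = 52 + 3 = 55)
(t + 8)² = (55 + 8)² = 63² = 3969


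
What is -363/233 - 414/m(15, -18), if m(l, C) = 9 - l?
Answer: 15714/233 ≈ 67.442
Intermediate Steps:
-363/233 - 414/m(15, -18) = -363/233 - 414/(9 - 1*15) = -363*1/233 - 414/(9 - 15) = -363/233 - 414/(-6) = -363/233 - 414*(-⅙) = -363/233 + 69 = 15714/233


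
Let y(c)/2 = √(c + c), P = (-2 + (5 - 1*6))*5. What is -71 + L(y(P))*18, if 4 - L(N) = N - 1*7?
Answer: 127 - 36*I*√30 ≈ 127.0 - 197.18*I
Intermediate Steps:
P = -15 (P = (-2 + (5 - 6))*5 = (-2 - 1)*5 = -3*5 = -15)
y(c) = 2*√2*√c (y(c) = 2*√(c + c) = 2*√(2*c) = 2*(√2*√c) = 2*√2*√c)
L(N) = 11 - N (L(N) = 4 - (N - 1*7) = 4 - (N - 7) = 4 - (-7 + N) = 4 + (7 - N) = 11 - N)
-71 + L(y(P))*18 = -71 + (11 - 2*√2*√(-15))*18 = -71 + (11 - 2*√2*I*√15)*18 = -71 + (11 - 2*I*√30)*18 = -71 + (198 - 36*I*√30) = 127 - 36*I*√30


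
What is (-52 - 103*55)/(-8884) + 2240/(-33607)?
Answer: 24604437/42652084 ≈ 0.57686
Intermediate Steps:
(-52 - 103*55)/(-8884) + 2240/(-33607) = (-52 - 5665)*(-1/8884) + 2240*(-1/33607) = -5717*(-1/8884) - 320/4801 = 5717/8884 - 320/4801 = 24604437/42652084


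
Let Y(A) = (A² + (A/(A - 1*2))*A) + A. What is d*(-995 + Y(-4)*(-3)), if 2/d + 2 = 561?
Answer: -2046/559 ≈ -3.6601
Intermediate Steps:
d = 2/559 (d = 2/(-2 + 561) = 2/559 ≈ 0.0035778)
Y(A) = A + A² + A²/(-2 + A) (Y(A) = (A² + (A/(A - 2))*A) + A = (A² + (A/(-2 + A))*A) + A = (A² + A²/(-2 + A)) + A = A + A² + A²/(-2 + A))
d*(-995 + Y(-4)*(-3)) = 2*(-995 - 4*(-2 + (-4)²)/(-2 - 4)*(-3))/559 = 2*(-995 - 4*(-2 + 16)/(-6)*(-3))/559 = 2*(-995 - 4*(-⅙)*14*(-3))/559 = 2*(-995 + (28/3)*(-3))/559 = 2*(-995 - 28)/559 = (2/559)*(-1023) = -2046/559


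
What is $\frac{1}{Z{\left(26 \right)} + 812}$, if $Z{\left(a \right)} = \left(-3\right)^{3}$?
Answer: $\frac{1}{785} \approx 0.0012739$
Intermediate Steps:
$Z{\left(a \right)} = -27$
$\frac{1}{Z{\left(26 \right)} + 812} = \frac{1}{-27 + 812} = \frac{1}{785}$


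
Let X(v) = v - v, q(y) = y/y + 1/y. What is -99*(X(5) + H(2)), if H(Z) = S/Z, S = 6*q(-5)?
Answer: -1188/5 ≈ -237.60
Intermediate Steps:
q(y) = 1 + 1/y
X(v) = 0
S = 24/5 (S = 6*((1 - 5)/(-5)) = 6*(-⅕*(-4)) = 6*(⅘) = 24/5 ≈ 4.8000)
H(Z) = 24/(5*Z)
-99*(X(5) + H(2)) = -99*(0 + (24/5)/2) = -99*(0 + (24/5)*(½)) = -99*(0 + 12/5) = -99*12/5 = -1188/5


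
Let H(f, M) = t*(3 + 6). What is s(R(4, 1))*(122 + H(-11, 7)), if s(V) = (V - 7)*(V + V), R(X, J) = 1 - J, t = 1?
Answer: 0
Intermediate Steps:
H(f, M) = 9 (H(f, M) = 1*(3 + 6) = 1*9 = 9)
s(V) = 2*V*(-7 + V) (s(V) = (-7 + V)*(2*V) = 2*V*(-7 + V))
s(R(4, 1))*(122 + H(-11, 7)) = (2*(1 - 1*1)*(-7 + (1 - 1*1)))*(122 + 9) = (2*(1 - 1)*(-7 + (1 - 1)))*131 = (2*0*(-7 + 0))*131 = (2*0*(-7))*131 = 0*131 = 0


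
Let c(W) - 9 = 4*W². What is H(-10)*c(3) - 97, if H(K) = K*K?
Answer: 4403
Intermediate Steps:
H(K) = K²
c(W) = 9 + 4*W²
H(-10)*c(3) - 97 = (-10)²*(9 + 4*3²) - 97 = 100*(9 + 4*9) - 97 = 100*(9 + 36) - 97 = 100*45 - 97 = 4500 - 97 = 4403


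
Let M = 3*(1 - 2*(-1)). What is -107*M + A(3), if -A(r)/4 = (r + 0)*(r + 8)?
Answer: -1095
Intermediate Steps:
A(r) = -4*r*(8 + r) (A(r) = -4*(r + 0)*(r + 8) = -4*r*(8 + r))
M = 9 (M = 3*(1 + 2) = 3*3 = 9)
-107*M + A(3) = -107*9 - 4*3*(8 + 3) = -963 - 4*3*11 = -963 - 132 = -1095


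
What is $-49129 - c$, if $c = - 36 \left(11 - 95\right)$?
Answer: $-52153$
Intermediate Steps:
$c = 3024$ ($c = \left(-36\right) \left(-84\right) = 3024$)
$-49129 - c = -49129 - 3024 = -52153$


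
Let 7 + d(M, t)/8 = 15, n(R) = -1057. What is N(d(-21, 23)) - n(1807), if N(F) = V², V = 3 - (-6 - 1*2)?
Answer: 1178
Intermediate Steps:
V = 11 (V = 3 - (-6 - 2) = 3 - 1*(-8) = 3 + 8 = 11)
d(M, t) = 64 (d(M, t) = -56 + 8*15 = -56 + 120 = 64)
N(F) = 121 (N(F) = 11² = 121)
N(d(-21, 23)) - n(1807) = 121 - 1*(-1057) = 121 + 1057 = 1178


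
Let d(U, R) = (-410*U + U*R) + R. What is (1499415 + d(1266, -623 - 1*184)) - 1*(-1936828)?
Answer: 1894714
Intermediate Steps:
d(U, R) = R - 410*U + R*U (d(U, R) = (-410*U + R*U) + R = R - 410*U + R*U)
(1499415 + d(1266, -623 - 1*184)) - 1*(-1936828) = (1499415 + ((-623 - 1*184) - 410*1266 + (-623 - 1*184)*1266)) - 1*(-1936828) = (1499415 + ((-623 - 184) - 519060 + (-623 - 184)*1266)) + 1936828 = (1499415 + (-807 - 519060 - 807*1266)) + 1936828 = (1499415 + (-807 - 519060 - 1021662)) + 1936828 = (1499415 - 1541529) + 1936828 = -42114 + 1936828 = 1894714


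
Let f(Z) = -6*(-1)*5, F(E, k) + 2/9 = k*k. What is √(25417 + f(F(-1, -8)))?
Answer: √25447 ≈ 159.52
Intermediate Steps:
F(E, k) = -2/9 + k² (F(E, k) = -2/9 + k*k = -2/9 + k²)
f(Z) = 30 (f(Z) = 6*5 = 30)
√(25417 + f(F(-1, -8))) = √(25417 + 30) = √25447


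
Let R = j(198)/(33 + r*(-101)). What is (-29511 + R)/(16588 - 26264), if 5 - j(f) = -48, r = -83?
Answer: 248364523/81433216 ≈ 3.0499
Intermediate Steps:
j(f) = 53 (j(f) = 5 - 1*(-48) = 5 + 48 = 53)
R = 53/8416 (R = 53/(33 - 83*(-101)) = 53/(33 + 8383) = 53/8416 ≈ 0.0062975)
(-29511 + R)/(16588 - 26264) = (-29511 + 53/8416)/(16588 - 26264) = -248364523/8416/(-9676) = -248364523/8416*(-1/9676) = 248364523/81433216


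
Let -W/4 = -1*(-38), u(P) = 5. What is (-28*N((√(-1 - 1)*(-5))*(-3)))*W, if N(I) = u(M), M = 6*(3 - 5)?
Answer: 21280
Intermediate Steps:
M = -12 (M = 6*(-2) = -12)
W = -152 (W = -(-4)*(-38) = -4*38 = -152)
N(I) = 5
(-28*N((√(-1 - 1)*(-5))*(-3)))*W = -28*5*(-152) = -140*(-152) = 21280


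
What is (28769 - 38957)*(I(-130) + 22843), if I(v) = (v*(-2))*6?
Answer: -248617764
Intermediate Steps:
I(v) = -12*v (I(v) = -2*v*6 = -12*v)
(28769 - 38957)*(I(-130) + 22843) = (28769 - 38957)*(-12*(-130) + 22843) = -10188*(1560 + 22843) = -10188*24403 = -248617764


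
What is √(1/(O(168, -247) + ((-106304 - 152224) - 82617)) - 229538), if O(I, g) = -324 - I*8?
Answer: I*√26975478595341135/342813 ≈ 479.1*I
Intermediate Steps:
O(I, g) = -324 - 8*I
√(1/(O(168, -247) + ((-106304 - 152224) - 82617)) - 229538) = √(1/((-324 - 8*168) + ((-106304 - 152224) - 82617)) - 229538) = √(1/((-324 - 1344) + (-258528 - 82617)) - 229538) = √(1/(-1668 - 341145) - 229538) = √(1/(-342813) - 229538) = √(-1/342813 - 229538) = √(-78688610395/342813) = I*√26975478595341135/342813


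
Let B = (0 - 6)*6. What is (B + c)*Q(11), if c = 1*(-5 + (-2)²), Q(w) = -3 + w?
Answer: -296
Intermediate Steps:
B = -36 (B = -6*6 = -36)
c = -1 (c = 1*(-5 + 4) = 1*(-1) = -1)
(B + c)*Q(11) = (-36 - 1)*(-3 + 11) = -37*8 = -296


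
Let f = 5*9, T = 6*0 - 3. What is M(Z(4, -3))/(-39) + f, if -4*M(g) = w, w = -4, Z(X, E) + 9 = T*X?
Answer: 1754/39 ≈ 44.974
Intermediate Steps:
T = -3 (T = 0 - 3 = -3)
f = 45
Z(X, E) = -9 - 3*X
M(g) = 1 (M(g) = -¼*(-4) = 1)
M(Z(4, -3))/(-39) + f = 1/(-39) + 45 = 1*(-1/39) + 45 = -1/39 + 45 = 1754/39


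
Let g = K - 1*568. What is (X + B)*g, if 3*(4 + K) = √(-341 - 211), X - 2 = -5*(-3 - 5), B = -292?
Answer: 143000 - 500*I*√138/3 ≈ 1.43e+5 - 1957.9*I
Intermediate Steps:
X = 42 (X = 2 - 5*(-3 - 5) = 2 - 5*(-8) = 2 + 40 = 42)
K = -4 + 2*I*√138/3 (K = -4 + √(-341 - 211)/3 = -4 + √(-552)/3 = -4 + (2*I*√138)/3 = -4 + 2*I*√138/3 ≈ -4.0 + 7.8316*I)
g = -572 + 2*I*√138/3 (g = (-4 + 2*I*√138/3) - 1*568 = (-4 + 2*I*√138/3) - 568 = -572 + 2*I*√138/3 ≈ -572.0 + 7.8316*I)
(X + B)*g = (42 - 292)*(-572 + 2*I*√138/3) = -250*(-572 + 2*I*√138/3) = 143000 - 500*I*√138/3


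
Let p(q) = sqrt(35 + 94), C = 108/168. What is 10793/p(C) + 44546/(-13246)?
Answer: -22273/6623 + 251*sqrt(129)/3 ≈ 946.91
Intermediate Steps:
C = 9/14 (C = 108*(1/168) = 9/14 ≈ 0.64286)
p(q) = sqrt(129)
10793/p(C) + 44546/(-13246) = 10793/(sqrt(129)) + 44546/(-13246) = 10793*(sqrt(129)/129) + 44546*(-1/13246) = 251*sqrt(129)/3 - 22273/6623 = -22273/6623 + 251*sqrt(129)/3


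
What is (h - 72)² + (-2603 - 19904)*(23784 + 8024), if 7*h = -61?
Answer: -35078910919/49 ≈ -7.1590e+8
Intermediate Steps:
h = -61/7 (h = (⅐)*(-61) = -61/7 ≈ -8.7143)
(h - 72)² + (-2603 - 19904)*(23784 + 8024) = (-61/7 - 72)² + (-2603 - 19904)*(23784 + 8024) = (-565/7)² - 22507*31808 = 319225/49 - 715902656 = -35078910919/49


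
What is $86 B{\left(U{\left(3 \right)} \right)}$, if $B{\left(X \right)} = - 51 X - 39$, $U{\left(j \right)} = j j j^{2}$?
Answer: $-358620$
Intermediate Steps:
$U{\left(j \right)} = j^{4}$ ($U{\left(j \right)} = j^{2} j^{2} = j^{4}$)
$B{\left(X \right)} = -39 - 51 X$
$86 B{\left(U{\left(3 \right)} \right)} = 86 \left(-39 - 51 \cdot 3^{4}\right) = 86 \left(-39 - 4131\right) = 86 \left(-4170\right) = -358620$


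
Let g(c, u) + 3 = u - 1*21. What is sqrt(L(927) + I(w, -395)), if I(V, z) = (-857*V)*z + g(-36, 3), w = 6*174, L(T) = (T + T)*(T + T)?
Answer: sqrt(356846955) ≈ 18890.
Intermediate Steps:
L(T) = 4*T**2 (L(T) = (2*T)*(2*T) = 4*T**2)
g(c, u) = -24 + u (g(c, u) = -3 + (u - 1*21) = -3 + (u - 21) = -3 + (-21 + u) = -24 + u)
w = 1044
I(V, z) = -21 - 857*V*z (I(V, z) = (-857*V)*z + (-24 + 3) = -857*V*z - 21 = -21 - 857*V*z)
sqrt(L(927) + I(w, -395)) = sqrt(4*927**2 + (-21 - 857*1044*(-395))) = sqrt(4*859329 + (-21 + 353409660)) = sqrt(3437316 + 353409639) = sqrt(356846955)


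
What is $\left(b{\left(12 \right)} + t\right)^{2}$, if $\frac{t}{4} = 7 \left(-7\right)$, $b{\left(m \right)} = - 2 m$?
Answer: $48400$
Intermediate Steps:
$t = -196$ ($t = 4 \cdot 7 \left(-7\right) = 4 \left(-49\right) = -196$)
$\left(b{\left(12 \right)} + t\right)^{2} = \left(\left(-2\right) 12 - 196\right)^{2} = \left(-24 - 196\right)^{2} = \left(-220\right)^{2} = 48400$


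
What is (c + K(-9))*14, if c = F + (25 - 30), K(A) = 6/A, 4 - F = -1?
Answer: -28/3 ≈ -9.3333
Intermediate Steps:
F = 5 (F = 4 - 1*(-1) = 4 + 1 = 5)
c = 0 (c = 5 + (25 - 30) = 5 - 5 = 0)
(c + K(-9))*14 = (0 + 6/(-9))*14 = (0 + 6*(-1/9))*14 = (0 - 2/3)*14 = -2/3*14 = -28/3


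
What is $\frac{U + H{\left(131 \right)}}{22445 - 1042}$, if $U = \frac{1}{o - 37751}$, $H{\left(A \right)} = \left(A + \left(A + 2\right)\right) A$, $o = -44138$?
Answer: $\frac{2832049175}{1752670267} \approx 1.6158$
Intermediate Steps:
$H{\left(A \right)} = A \left(2 + 2 A\right)$ ($H{\left(A \right)} = \left(A + \left(2 + A\right)\right) A = \left(2 + 2 A\right) A = A \left(2 + 2 A\right)$)
$U = - \frac{1}{81889}$ ($U = \frac{1}{-44138 - 37751} = \frac{1}{-81889} = - \frac{1}{81889} \approx -1.2212 \cdot 10^{-5}$)
$\frac{U + H{\left(131 \right)}}{22445 - 1042} = \frac{- \frac{1}{81889} + 2 \cdot 131 \left(1 + 131\right)}{22445 - 1042} = \frac{- \frac{1}{81889} + 2 \cdot 131 \cdot 132}{21403} = \left(- \frac{1}{81889} + 34584\right) \frac{1}{21403} = \frac{2832049175}{81889} \cdot \frac{1}{21403} = \frac{2832049175}{1752670267}$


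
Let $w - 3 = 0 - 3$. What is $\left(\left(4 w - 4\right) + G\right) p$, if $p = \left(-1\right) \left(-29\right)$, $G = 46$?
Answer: $1218$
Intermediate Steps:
$w = 0$ ($w = 3 + \left(0 - 3\right) = 3 - 3 = 0$)
$p = 29$
$\left(\left(4 w - 4\right) + G\right) p = \left(\left(4 \cdot 0 - 4\right) + 46\right) 29 = \left(\left(0 - 4\right) + 46\right) 29 = \left(-4 + 46\right) 29 = 42 \cdot 29 = 1218$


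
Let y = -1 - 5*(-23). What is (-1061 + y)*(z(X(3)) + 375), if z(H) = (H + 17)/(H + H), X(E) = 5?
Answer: -1786042/5 ≈ -3.5721e+5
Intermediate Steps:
z(H) = (17 + H)/(2*H) (z(H) = (17 + H)/((2*H)) = (17 + H)*(1/(2*H)) = (17 + H)/(2*H))
y = 114 (y = -1 + 115 = 114)
(-1061 + y)*(z(X(3)) + 375) = (-1061 + 114)*((½)*(17 + 5)/5 + 375) = -947*((½)*(⅕)*22 + 375) = -947*(11/5 + 375) = -947*1886/5 = -1786042/5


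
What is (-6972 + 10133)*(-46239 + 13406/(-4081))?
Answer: -596527372165/4081 ≈ -1.4617e+8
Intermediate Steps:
(-6972 + 10133)*(-46239 + 13406/(-4081)) = 3161*(-46239 + 13406*(-1/4081)) = 3161*(-46239 - 13406/4081) = 3161*(-188714765/4081) = -596527372165/4081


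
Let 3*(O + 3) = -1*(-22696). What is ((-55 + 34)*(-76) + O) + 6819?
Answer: 47932/3 ≈ 15977.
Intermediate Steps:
O = 22687/3 (O = -3 + (-1*(-22696))/3 = -3 + (⅓)*22696 = -3 + 22696/3 = 22687/3 ≈ 7562.3)
((-55 + 34)*(-76) + O) + 6819 = ((-55 + 34)*(-76) + 22687/3) + 6819 = (-21*(-76) + 22687/3) + 6819 = (1596 + 22687/3) + 6819 = 27475/3 + 6819 = 47932/3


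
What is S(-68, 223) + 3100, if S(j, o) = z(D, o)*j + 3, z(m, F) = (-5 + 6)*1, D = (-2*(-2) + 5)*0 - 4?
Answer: 3035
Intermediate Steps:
D = -4 (D = (4 + 5)*0 - 4 = 9*0 - 4 = 0 - 4 = -4)
z(m, F) = 1 (z(m, F) = 1*1 = 1)
S(j, o) = 3 + j (S(j, o) = 1*j + 3 = j + 3 = 3 + j)
S(-68, 223) + 3100 = (3 - 68) + 3100 = -65 + 3100 = 3035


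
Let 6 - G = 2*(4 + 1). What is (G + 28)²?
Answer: 576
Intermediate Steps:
G = -4 (G = 6 - 2*(4 + 1) = 6 - 2*5 = 6 - 1*10 = 6 - 10 = -4)
(G + 28)² = (-4 + 28)² = 24² = 576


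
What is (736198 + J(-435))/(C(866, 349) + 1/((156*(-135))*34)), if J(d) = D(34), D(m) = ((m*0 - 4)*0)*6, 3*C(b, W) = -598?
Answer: -527147215920/142730641 ≈ -3693.3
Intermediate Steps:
C(b, W) = -598/3 (C(b, W) = (1/3)*(-598) = -598/3)
D(m) = 0 (D(m) = ((0 - 4)*0)*6 = -4*0*6 = 0*6 = 0)
J(d) = 0
(736198 + J(-435))/(C(866, 349) + 1/((156*(-135))*34)) = (736198 + 0)/(-598/3 + 1/((156*(-135))*34)) = 736198/(-598/3 + 1/(-21060*34)) = 736198/(-598/3 + 1/(-716040)) = 736198/(-598/3 - 1/716040) = 736198/(-142730641/716040) = 736198*(-716040/142730641) = -527147215920/142730641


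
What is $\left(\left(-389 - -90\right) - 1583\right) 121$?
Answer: $-227722$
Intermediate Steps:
$\left(\left(-389 - -90\right) - 1583\right) 121 = \left(\left(-389 + 90\right) - 1583\right) 121 = \left(-299 - 1583\right) 121 = \left(-1882\right) 121 = -227722$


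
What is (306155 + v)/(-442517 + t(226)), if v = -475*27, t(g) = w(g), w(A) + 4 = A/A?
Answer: -29333/44252 ≈ -0.66286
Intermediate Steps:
w(A) = -3 (w(A) = -4 + A/A = -4 + 1 = -3)
t(g) = -3
v = -12825
(306155 + v)/(-442517 + t(226)) = (306155 - 12825)/(-442517 - 3) = 293330/(-442520) = 293330*(-1/442520) = -29333/44252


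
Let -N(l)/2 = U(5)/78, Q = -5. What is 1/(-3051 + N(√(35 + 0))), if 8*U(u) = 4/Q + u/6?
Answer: -9360/28557361 ≈ -0.00032776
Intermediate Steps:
U(u) = -⅒ + u/48 (U(u) = (4/(-5) + u/6)/8 = (4*(-⅕) + u*(⅙))/8 = (-⅘ + u/6)/8 = -⅒ + u/48)
N(l) = -1/9360 (N(l) = -2*(-⅒ + (1/48)*5)/78 = -2*(-⅒ + 5/48)/78 = -1/(120*78) = -2*1/18720 = -1/9360)
1/(-3051 + N(√(35 + 0))) = 1/(-3051 - 1/9360) = 1/(-28557361/9360) = -9360/28557361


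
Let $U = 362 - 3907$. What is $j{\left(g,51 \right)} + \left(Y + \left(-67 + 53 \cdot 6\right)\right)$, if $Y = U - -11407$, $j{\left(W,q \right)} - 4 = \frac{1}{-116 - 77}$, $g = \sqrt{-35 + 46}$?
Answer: $\frac{1566580}{193} \approx 8117.0$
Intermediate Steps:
$g = \sqrt{11} \approx 3.3166$
$U = -3545$ ($U = 362 - 3907 = -3545$)
$j{\left(W,q \right)} = \frac{771}{193}$ ($j{\left(W,q \right)} = 4 + \frac{1}{-116 - 77} = 4 + \frac{1}{-193} = 4 - \frac{1}{193} = \frac{771}{193}$)
$Y = 7862$ ($Y = -3545 - -11407 = -3545 + 11407 = 7862$)
$j{\left(g,51 \right)} + \left(Y + \left(-67 + 53 \cdot 6\right)\right) = \frac{771}{193} + \left(7862 + \left(-67 + 53 \cdot 6\right)\right) = \frac{771}{193} + \left(7862 + \left(-67 + 318\right)\right) = \frac{771}{193} + \left(7862 + 251\right) = \frac{771}{193} + 8113 = \frac{1566580}{193}$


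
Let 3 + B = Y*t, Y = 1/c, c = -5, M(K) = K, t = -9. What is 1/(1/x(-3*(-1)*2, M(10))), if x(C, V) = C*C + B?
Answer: 174/5 ≈ 34.800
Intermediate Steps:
Y = -⅕ (Y = 1/(-5) = -⅕ ≈ -0.20000)
B = -6/5 (B = -3 - ⅕*(-9) = -3 + 9/5 = -6/5 ≈ -1.2000)
x(C, V) = -6/5 + C² (x(C, V) = C*C - 6/5 = C² - 6/5 = -6/5 + C²)
1/(1/x(-3*(-1)*2, M(10))) = 1/(1/(-6/5 + (-3*(-1)*2)²)) = 1/(1/(-6/5 + (3*2)²)) = 1/(1/(-6/5 + 6²)) = 1/(1/(-6/5 + 36)) = 1/(1/(174/5)) = 1/(5/174) = 174/5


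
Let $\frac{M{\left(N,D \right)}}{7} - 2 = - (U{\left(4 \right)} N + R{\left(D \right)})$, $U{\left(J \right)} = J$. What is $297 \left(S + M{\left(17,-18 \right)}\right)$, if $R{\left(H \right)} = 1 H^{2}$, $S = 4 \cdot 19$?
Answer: $-788238$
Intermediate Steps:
$S = 76$
$R{\left(H \right)} = H^{2}$
$M{\left(N,D \right)} = 14 - 28 N - 7 D^{2}$ ($M{\left(N,D \right)} = 14 + 7 \left(- (4 N + D^{2})\right) = 14 + 7 \left(- (D^{2} + 4 N)\right) = 14 + 7 \left(- D^{2} - 4 N\right) = 14 - \left(7 D^{2} + 28 N\right) = 14 - 28 N - 7 D^{2}$)
$297 \left(S + M{\left(17,-18 \right)}\right) = 297 \left(76 - \left(462 + 2268\right)\right) = 297 \left(76 - 2730\right) = 297 \left(-2654\right) = -788238$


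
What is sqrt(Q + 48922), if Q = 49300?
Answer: sqrt(98222) ≈ 313.40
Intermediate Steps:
sqrt(Q + 48922) = sqrt(49300 + 48922) = sqrt(98222)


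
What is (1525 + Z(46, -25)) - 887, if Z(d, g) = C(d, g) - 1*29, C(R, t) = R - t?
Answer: 680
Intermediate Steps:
Z(d, g) = -29 + d - g (Z(d, g) = (d - g) - 1*29 = (d - g) - 29 = -29 + d - g)
(1525 + Z(46, -25)) - 887 = (1525 + (-29 + 46 - 1*(-25))) - 887 = (1525 + (-29 + 46 + 25)) - 887 = (1525 + 42) - 887 = 1567 - 887 = 680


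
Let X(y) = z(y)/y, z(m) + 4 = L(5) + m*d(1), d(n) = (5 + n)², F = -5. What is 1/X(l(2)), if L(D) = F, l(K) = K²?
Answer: 4/135 ≈ 0.029630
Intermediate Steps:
L(D) = -5
z(m) = -9 + 36*m (z(m) = -4 + (-5 + m*(5 + 1)²) = -4 + (-5 + m*6²) = -4 + (-5 + m*36) = -4 + (-5 + 36*m) = -9 + 36*m)
X(y) = (-9 + 36*y)/y
1/X(l(2)) = 1/(36 - 9/(2²)) = 1/(36 - 9/4) = 1/(135/4) = 4/135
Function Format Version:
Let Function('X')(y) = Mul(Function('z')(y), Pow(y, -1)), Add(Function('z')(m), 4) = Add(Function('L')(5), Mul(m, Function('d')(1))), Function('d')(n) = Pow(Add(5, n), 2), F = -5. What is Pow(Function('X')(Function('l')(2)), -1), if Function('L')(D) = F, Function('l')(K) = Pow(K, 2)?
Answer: Rational(4, 135) ≈ 0.029630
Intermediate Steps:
Function('L')(D) = -5
Function('z')(m) = Add(-9, Mul(36, m)) (Function('z')(m) = Add(-4, Add(-5, Mul(m, Pow(Add(5, 1), 2)))) = Add(-4, Add(-5, Mul(m, Pow(6, 2)))) = Add(-4, Add(-5, Mul(m, 36))) = Add(-4, Add(-5, Mul(36, m))) = Add(-9, Mul(36, m)))
Function('X')(y) = Mul(Pow(y, -1), Add(-9, Mul(36, y))) (Function('X')(y) = Mul(Add(-9, Mul(36, y)), Pow(y, -1)) = Mul(Pow(y, -1), Add(-9, Mul(36, y))))
Pow(Function('X')(Function('l')(2)), -1) = Pow(Add(36, Mul(-9, Pow(Pow(2, 2), -1))), -1) = Pow(Add(36, Mul(-9, Pow(4, -1))), -1) = Pow(Add(36, Mul(-9, Rational(1, 4))), -1) = Pow(Add(36, Rational(-9, 4)), -1) = Pow(Rational(135, 4), -1) = Rational(4, 135)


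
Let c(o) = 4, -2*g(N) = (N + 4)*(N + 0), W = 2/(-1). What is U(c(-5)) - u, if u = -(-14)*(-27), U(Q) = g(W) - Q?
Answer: 376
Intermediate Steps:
W = -2 (W = 2*(-1) = -2)
g(N) = -N*(4 + N)/2 (g(N) = -(N + 4)*(N + 0)/2 = -(4 + N)*N/2 = -N*(4 + N)/2)
U(Q) = 2 - Q (U(Q) = -1/2*(-2)*(4 - 2) - Q = -1/2*(-2)*2 - Q = 2 - Q)
u = -378 (u = -7*54 = -378)
U(c(-5)) - u = (2 - 1*4) - 1*(-378) = (2 - 4) + 378 = -2 + 378 = 376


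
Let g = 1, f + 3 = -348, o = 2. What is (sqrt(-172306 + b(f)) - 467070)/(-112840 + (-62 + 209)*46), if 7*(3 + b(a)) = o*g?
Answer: 233535/53039 - I*sqrt(8443127)/742546 ≈ 4.4031 - 0.0039132*I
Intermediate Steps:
f = -351 (f = -3 - 348 = -351)
b(a) = -19/7 (b(a) = -3 + (2*1)/7 = -3 + (1/7)*2 = -3 + 2/7 = -19/7)
(sqrt(-172306 + b(f)) - 467070)/(-112840 + (-62 + 209)*46) = (sqrt(-172306 - 19/7) - 467070)/(-112840 + (-62 + 209)*46) = (sqrt(-1206161/7) - 467070)/(-112840 + 147*46) = (I*sqrt(8443127)/7 - 467070)/(-112840 + 6762) = (-467070 + I*sqrt(8443127)/7)/(-106078) = (-467070 + I*sqrt(8443127)/7)*(-1/106078) = 233535/53039 - I*sqrt(8443127)/742546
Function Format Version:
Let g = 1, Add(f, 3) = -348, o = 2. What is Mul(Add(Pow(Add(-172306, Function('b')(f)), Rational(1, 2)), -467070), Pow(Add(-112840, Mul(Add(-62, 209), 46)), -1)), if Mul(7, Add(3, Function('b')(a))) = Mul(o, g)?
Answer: Add(Rational(233535, 53039), Mul(Rational(-1, 742546), I, Pow(8443127, Rational(1, 2)))) ≈ Add(4.4031, Mul(-0.0039132, I))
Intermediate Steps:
f = -351 (f = Add(-3, -348) = -351)
Function('b')(a) = Rational(-19, 7) (Function('b')(a) = Add(-3, Mul(Rational(1, 7), Mul(2, 1))) = Add(-3, Mul(Rational(1, 7), 2)) = Add(-3, Rational(2, 7)) = Rational(-19, 7))
Mul(Add(Pow(Add(-172306, Function('b')(f)), Rational(1, 2)), -467070), Pow(Add(-112840, Mul(Add(-62, 209), 46)), -1)) = Mul(Add(Pow(Add(-172306, Rational(-19, 7)), Rational(1, 2)), -467070), Pow(Add(-112840, Mul(Add(-62, 209), 46)), -1)) = Mul(Add(Pow(Rational(-1206161, 7), Rational(1, 2)), -467070), Pow(Add(-112840, Mul(147, 46)), -1)) = Mul(Add(Mul(Rational(1, 7), I, Pow(8443127, Rational(1, 2))), -467070), Pow(Add(-112840, 6762), -1)) = Mul(Add(-467070, Mul(Rational(1, 7), I, Pow(8443127, Rational(1, 2)))), Pow(-106078, -1)) = Mul(Add(-467070, Mul(Rational(1, 7), I, Pow(8443127, Rational(1, 2)))), Rational(-1, 106078)) = Add(Rational(233535, 53039), Mul(Rational(-1, 742546), I, Pow(8443127, Rational(1, 2))))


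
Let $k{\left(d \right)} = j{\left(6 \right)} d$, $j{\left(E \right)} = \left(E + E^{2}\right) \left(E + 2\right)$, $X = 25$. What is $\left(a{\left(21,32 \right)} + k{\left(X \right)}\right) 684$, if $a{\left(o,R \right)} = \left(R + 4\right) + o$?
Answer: $5784588$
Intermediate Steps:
$a{\left(o,R \right)} = 4 + R + o$ ($a{\left(o,R \right)} = \left(4 + R\right) + o = 4 + R + o$)
$j{\left(E \right)} = \left(2 + E\right) \left(E + E^{2}\right)$ ($j{\left(E \right)} = \left(E + E^{2}\right) \left(2 + E\right) = \left(2 + E\right) \left(E + E^{2}\right)$)
$k{\left(d \right)} = 336 d$ ($k{\left(d \right)} = 6 \left(2 + 6^{2} + 3 \cdot 6\right) d = 6 \left(2 + 36 + 18\right) d = 6 \cdot 56 d = 336 d$)
$\left(a{\left(21,32 \right)} + k{\left(X \right)}\right) 684 = \left(\left(4 + 32 + 21\right) + 336 \cdot 25\right) 684 = \left(57 + 8400\right) 684 = 8457 \cdot 684 = 5784588$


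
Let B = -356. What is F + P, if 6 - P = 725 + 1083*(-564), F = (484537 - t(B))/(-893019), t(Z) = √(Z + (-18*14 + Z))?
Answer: 544824156230/893019 + 2*I*√241/893019 ≈ 6.1009e+5 + 3.4768e-5*I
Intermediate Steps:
t(Z) = √(-252 + 2*Z) (t(Z) = √(Z + (-252 + Z)) = √(-252 + 2*Z))
F = -484537/893019 + 2*I*√241/893019 (F = (484537 - √(-252 + 2*(-356)))/(-893019) = (484537 - √(-252 - 712))*(-1/893019) = (484537 - √(-964))*(-1/893019) = (484537 - 2*I*√241)*(-1/893019) = -484537/893019 + 2*I*√241/893019 ≈ -0.54258 + 3.4768e-5*I)
P = 610093 (P = 6 - (725 + 1083*(-564)) = 6 - (725 - 610812) = 6 - 1*(-610087) = 6 + 610087 = 610093)
F + P = (-484537/893019 + 2*I*√241/893019) + 610093 = 544824156230/893019 + 2*I*√241/893019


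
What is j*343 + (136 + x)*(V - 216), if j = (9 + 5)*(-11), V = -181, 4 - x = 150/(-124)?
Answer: -6750699/62 ≈ -1.0888e+5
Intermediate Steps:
x = 323/62 (x = 4 - 150/(-124) = 4 - 150*(-1)/124 = 4 - 1*(-75/62) = 4 + 75/62 = 323/62 ≈ 5.2097)
j = -154 (j = 14*(-11) = -154)
j*343 + (136 + x)*(V - 216) = -154*343 + (136 + 323/62)*(-181 - 216) = -52822 + (8755/62)*(-397) = -52822 - 3475735/62 = -6750699/62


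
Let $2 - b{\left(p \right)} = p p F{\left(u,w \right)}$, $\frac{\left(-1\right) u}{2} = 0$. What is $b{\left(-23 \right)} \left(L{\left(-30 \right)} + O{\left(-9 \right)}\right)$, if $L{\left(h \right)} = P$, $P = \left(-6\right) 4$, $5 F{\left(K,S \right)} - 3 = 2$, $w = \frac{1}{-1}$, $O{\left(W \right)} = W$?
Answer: $17391$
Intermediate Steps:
$w = -1$
$u = 0$ ($u = \left(-2\right) 0 = 0$)
$F{\left(K,S \right)} = 1$ ($F{\left(K,S \right)} = \frac{3}{5} + \frac{1}{5} \cdot 2 = \frac{3}{5} + \frac{2}{5} = 1$)
$P = -24$
$L{\left(h \right)} = -24$
$b{\left(p \right)} = 2 - p^{2}$ ($b{\left(p \right)} = 2 - p p 1 = 2 - p^{2} \cdot 1 = 2 - p^{2}$)
$b{\left(-23 \right)} \left(L{\left(-30 \right)} + O{\left(-9 \right)}\right) = \left(2 - \left(-23\right)^{2}\right) \left(-24 - 9\right) = \left(2 - 529\right) \left(-33\right) = \left(-527\right) \left(-33\right) = 17391$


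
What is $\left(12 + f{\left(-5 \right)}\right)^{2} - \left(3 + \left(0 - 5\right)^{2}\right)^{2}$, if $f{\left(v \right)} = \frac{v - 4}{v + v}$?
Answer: $- \frac{61759}{100} \approx -617.59$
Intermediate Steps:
$f{\left(v \right)} = \frac{-4 + v}{2 v}$
$\left(12 + f{\left(-5 \right)}\right)^{2} - \left(3 + \left(0 - 5\right)^{2}\right)^{2} = \left(12 + \frac{-4 - 5}{2 \left(-5\right)}\right)^{2} - \left(3 + \left(0 - 5\right)^{2}\right)^{2} = \left(12 + \frac{1}{2} \left(- \frac{1}{5}\right) \left(-9\right)\right)^{2} - \left(3 + \left(-5\right)^{2}\right)^{2} = \left(12 + \frac{9}{10}\right)^{2} - \left(3 + 25\right)^{2} = \left(\frac{129}{10}\right)^{2} - 28^{2} = \frac{16641}{100} - 784 = - \frac{61759}{100}$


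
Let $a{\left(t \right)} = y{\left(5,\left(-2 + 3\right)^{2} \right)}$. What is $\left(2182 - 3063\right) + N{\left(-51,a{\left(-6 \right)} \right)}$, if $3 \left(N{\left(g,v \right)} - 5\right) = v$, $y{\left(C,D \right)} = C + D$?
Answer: $-874$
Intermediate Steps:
$a{\left(t \right)} = 6$ ($a{\left(t \right)} = 5 + \left(-2 + 3\right)^{2} = 5 + 1^{2} = 5 + 1 = 6$)
$N{\left(g,v \right)} = 5 + \frac{v}{3}$
$\left(2182 - 3063\right) + N{\left(-51,a{\left(-6 \right)} \right)} = \left(2182 - 3063\right) + \left(5 + \frac{1}{3} \cdot 6\right) = -881 + \left(5 + 2\right) = -881 + 7 = -874$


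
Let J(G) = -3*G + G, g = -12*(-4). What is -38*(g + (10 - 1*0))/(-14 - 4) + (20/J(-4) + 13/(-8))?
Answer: 8879/72 ≈ 123.32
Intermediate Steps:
g = 48
J(G) = -2*G
-38*(g + (10 - 1*0))/(-14 - 4) + (20/J(-4) + 13/(-8)) = -38*(48 + (10 - 1*0))/(-14 - 4) + (20/((-2*(-4))) + 13/(-8)) = -38*(48 + (10 + 0))/(-18) + (20/8 + 13*(-⅛)) = -38*(48 + 10)*(-1)/18 + (20*(⅛) - 13/8) = -2204*(-1)/18 + (5/2 - 13/8) = -38*(-29/9) + 7/8 = 1102/9 + 7/8 = 8879/72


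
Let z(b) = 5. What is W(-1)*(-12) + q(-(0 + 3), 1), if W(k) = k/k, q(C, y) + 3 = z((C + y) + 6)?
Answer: -10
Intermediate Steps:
q(C, y) = 2 (q(C, y) = -3 + 5 = 2)
W(k) = 1
W(-1)*(-12) + q(-(0 + 3), 1) = 1*(-12) + 2 = -12 + 2 = -10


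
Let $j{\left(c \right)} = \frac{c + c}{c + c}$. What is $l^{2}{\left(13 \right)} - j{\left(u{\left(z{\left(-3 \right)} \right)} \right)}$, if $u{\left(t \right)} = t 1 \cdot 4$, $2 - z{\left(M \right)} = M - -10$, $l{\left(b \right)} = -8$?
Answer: $63$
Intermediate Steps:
$z{\left(M \right)} = -8 - M$ ($z{\left(M \right)} = 2 - \left(M - -10\right) = 2 - \left(M + 10\right) = 2 - \left(10 + M\right) = -8 - M$)
$u{\left(t \right)} = 4 t$ ($u{\left(t \right)} = t 4 = 4 t$)
$j{\left(c \right)} = 1$ ($j{\left(c \right)} = \frac{2 c}{2 c} = 2 c \frac{1}{2 c} = 1$)
$l^{2}{\left(13 \right)} - j{\left(u{\left(z{\left(-3 \right)} \right)} \right)} = \left(-8\right)^{2} - 1 = 64 - 1 = 63$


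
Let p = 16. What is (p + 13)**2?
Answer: 841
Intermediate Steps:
(p + 13)**2 = (16 + 13)**2 = 29**2 = 841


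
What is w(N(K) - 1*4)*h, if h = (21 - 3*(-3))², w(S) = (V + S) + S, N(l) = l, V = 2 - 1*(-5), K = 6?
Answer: 9900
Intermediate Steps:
V = 7 (V = 2 + 5 = 7)
w(S) = 7 + 2*S (w(S) = (7 + S) + S = 7 + 2*S)
h = 900 (h = (21 + 9)² = 30² = 900)
w(N(K) - 1*4)*h = (7 + 2*(6 - 1*4))*900 = (7 + 2*(6 - 4))*900 = (7 + 2*2)*900 = (7 + 4)*900 = 11*900 = 9900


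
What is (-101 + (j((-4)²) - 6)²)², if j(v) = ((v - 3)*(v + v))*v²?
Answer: 128598321591719760001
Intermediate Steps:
j(v) = 2*v³*(-3 + v) (j(v) = ((-3 + v)*(2*v))*v² = (2*v*(-3 + v))*v² = 2*v³*(-3 + v))
(-101 + (j((-4)²) - 6)²)² = (-101 + (2*((-4)²)³*(-3 + (-4)²) - 6)²)² = (-101 + (2*16³*(-3 + 16) - 6)²)² = (-101 + (2*4096*13 - 6)²)² = (-101 + (106496 - 6)²)² = (-101 + 106490²)² = (-101 + 11340120100)² = 11340119999² = 128598321591719760001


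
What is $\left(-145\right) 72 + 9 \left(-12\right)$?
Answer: $-10548$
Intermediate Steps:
$\left(-145\right) 72 + 9 \left(-12\right) = -10440 - 108 = -10548$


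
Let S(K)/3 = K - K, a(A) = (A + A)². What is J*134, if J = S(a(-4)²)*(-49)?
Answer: 0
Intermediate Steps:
a(A) = 4*A² (a(A) = (2*A)² = 4*A²)
S(K) = 0 (S(K) = 3*(K - K) = 3*0 = 0)
J = 0 (J = 0*(-49) = 0)
J*134 = 0*134 = 0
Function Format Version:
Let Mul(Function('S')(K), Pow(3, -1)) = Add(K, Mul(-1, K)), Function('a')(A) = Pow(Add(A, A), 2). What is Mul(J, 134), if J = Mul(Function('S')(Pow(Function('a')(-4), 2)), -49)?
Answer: 0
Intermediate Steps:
Function('a')(A) = Mul(4, Pow(A, 2)) (Function('a')(A) = Pow(Mul(2, A), 2) = Mul(4, Pow(A, 2)))
Function('S')(K) = 0 (Function('S')(K) = Mul(3, Add(K, Mul(-1, K))) = Mul(3, 0) = 0)
J = 0 (J = Mul(0, -49) = 0)
Mul(J, 134) = Mul(0, 134) = 0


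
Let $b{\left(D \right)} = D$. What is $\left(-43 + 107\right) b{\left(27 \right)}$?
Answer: $1728$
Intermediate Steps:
$\left(-43 + 107\right) b{\left(27 \right)} = \left(-43 + 107\right) 27 = 64 \cdot 27 = 1728$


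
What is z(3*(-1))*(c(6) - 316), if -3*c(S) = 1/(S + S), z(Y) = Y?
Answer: 11377/12 ≈ 948.08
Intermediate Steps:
c(S) = -1/(6*S) (c(S) = -1/(3*(S + S)) = -1/(2*S)/3 = -1/(6*S))
z(3*(-1))*(c(6) - 316) = (3*(-1))*(-⅙/6 - 316) = -3*(-⅙*⅙ - 316) = -3*(-1/36 - 316) = -3*(-11377/36) = 11377/12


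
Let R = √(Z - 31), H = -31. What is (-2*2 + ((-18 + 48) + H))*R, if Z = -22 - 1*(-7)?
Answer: -5*I*√46 ≈ -33.912*I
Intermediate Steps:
Z = -15 (Z = -22 + 7 = -15)
R = I*√46 (R = √(-15 - 31) = √(-46) = I*√46 ≈ 6.7823*I)
(-2*2 + ((-18 + 48) + H))*R = (-2*2 + ((-18 + 48) - 31))*(I*√46) = (-4 + (30 - 31))*(I*√46) = (-4 - 1)*(I*√46) = -5*I*√46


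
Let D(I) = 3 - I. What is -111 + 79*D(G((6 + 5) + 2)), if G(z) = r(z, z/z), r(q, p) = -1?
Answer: 205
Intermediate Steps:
G(z) = -1
-111 + 79*D(G((6 + 5) + 2)) = -111 + 79*(3 - 1*(-1)) = -111 + 79*(3 + 1) = -111 + 79*4 = -111 + 316 = 205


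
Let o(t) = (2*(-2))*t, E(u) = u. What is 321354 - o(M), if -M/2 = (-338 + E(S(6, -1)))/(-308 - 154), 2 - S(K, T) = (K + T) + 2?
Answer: 10604486/33 ≈ 3.2135e+5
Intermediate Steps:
S(K, T) = -K - T (S(K, T) = 2 - ((K + T) + 2) = 2 - (2 + K + T) = 2 + (-2 - K - T) = -K - T)
M = -49/33 (M = -2*(-338 + (-1*6 - 1*(-1)))/(-308 - 154) = -2*(-338 + (-6 + 1))/(-462) = -2*(-338 - 5)*(-1)/462 = -(-686)*(-1)/462 = -2*49/66 = -49/33 ≈ -1.4848)
o(t) = -4*t
321354 - o(M) = 321354 - (-4)*(-49)/33 = 321354 - 1*196/33 = 321354 - 196/33 = 10604486/33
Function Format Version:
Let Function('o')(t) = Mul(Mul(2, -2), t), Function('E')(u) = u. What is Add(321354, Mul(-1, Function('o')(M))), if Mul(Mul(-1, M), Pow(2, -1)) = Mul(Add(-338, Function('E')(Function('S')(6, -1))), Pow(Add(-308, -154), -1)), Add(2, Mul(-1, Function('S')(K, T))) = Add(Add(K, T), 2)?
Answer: Rational(10604486, 33) ≈ 3.2135e+5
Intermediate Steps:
Function('S')(K, T) = Add(Mul(-1, K), Mul(-1, T)) (Function('S')(K, T) = Add(2, Mul(-1, Add(Add(K, T), 2))) = Add(2, Mul(-1, Add(2, K, T))) = Add(2, Add(-2, Mul(-1, K), Mul(-1, T))) = Add(Mul(-1, K), Mul(-1, T)))
M = Rational(-49, 33) (M = Mul(-2, Mul(Add(-338, Add(Mul(-1, 6), Mul(-1, -1))), Pow(Add(-308, -154), -1))) = Mul(-2, Mul(Add(-338, Add(-6, 1)), Pow(-462, -1))) = Mul(-2, Mul(Add(-338, -5), Rational(-1, 462))) = Mul(-2, Mul(-343, Rational(-1, 462))) = Mul(-2, Rational(49, 66)) = Rational(-49, 33) ≈ -1.4848)
Function('o')(t) = Mul(-4, t)
Add(321354, Mul(-1, Function('o')(M))) = Add(321354, Mul(-1, Mul(-4, Rational(-49, 33)))) = Add(321354, Mul(-1, Rational(196, 33))) = Add(321354, Rational(-196, 33)) = Rational(10604486, 33)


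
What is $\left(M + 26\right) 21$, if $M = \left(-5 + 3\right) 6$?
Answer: $294$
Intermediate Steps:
$M = -12$ ($M = \left(-2\right) 6 = -12$)
$\left(M + 26\right) 21 = \left(-12 + 26\right) 21 = 14 \cdot 21 = 294$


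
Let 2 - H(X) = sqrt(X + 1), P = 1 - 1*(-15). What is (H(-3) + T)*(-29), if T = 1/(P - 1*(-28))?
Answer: -2581/44 + 29*I*sqrt(2) ≈ -58.659 + 41.012*I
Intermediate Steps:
P = 16 (P = 1 + 15 = 16)
H(X) = 2 - sqrt(1 + X) (H(X) = 2 - sqrt(X + 1) = 2 - sqrt(1 + X))
T = 1/44 (T = 1/(16 - 1*(-28)) = 1/(16 + 28) = 1/44 ≈ 0.022727)
(H(-3) + T)*(-29) = ((2 - sqrt(1 - 3)) + 1/44)*(-29) = ((2 - sqrt(-2)) + 1/44)*(-29) = ((2 - I*sqrt(2)) + 1/44)*(-29) = (89/44 - I*sqrt(2))*(-29) = -2581/44 + 29*I*sqrt(2)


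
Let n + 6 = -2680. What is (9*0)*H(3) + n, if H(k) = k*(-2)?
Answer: -2686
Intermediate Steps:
n = -2686 (n = -6 - 2680 = -2686)
H(k) = -2*k
(9*0)*H(3) + n = (9*0)*(-2*3) - 2686 = 0*(-6) - 2686 = 0 - 2686 = -2686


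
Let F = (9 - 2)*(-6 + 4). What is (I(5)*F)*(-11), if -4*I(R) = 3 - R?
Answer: 77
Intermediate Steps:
I(R) = -3/4 + R/4 (I(R) = -(3 - R)/4 = -3/4 + R/4)
F = -14 (F = 7*(-2) = -14)
(I(5)*F)*(-11) = ((-3/4 + (1/4)*5)*(-14))*(-11) = ((-3/4 + 5/4)*(-14))*(-11) = ((1/2)*(-14))*(-11) = -7*(-11) = 77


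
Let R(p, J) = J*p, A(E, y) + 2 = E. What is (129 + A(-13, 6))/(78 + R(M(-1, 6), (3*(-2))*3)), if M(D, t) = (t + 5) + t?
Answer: -1/2 ≈ -0.50000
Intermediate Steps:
M(D, t) = 5 + 2*t (M(D, t) = (5 + t) + t = 5 + 2*t)
A(E, y) = -2 + E
(129 + A(-13, 6))/(78 + R(M(-1, 6), (3*(-2))*3)) = (129 + (-2 - 13))/(78 + ((3*(-2))*3)*(5 + 2*6)) = (129 - 15)/(78 + (-6*3)*(5 + 12)) = 114/(78 - 18*17) = 114/(78 - 306) = 114/(-228) = 114*(-1/228) = -1/2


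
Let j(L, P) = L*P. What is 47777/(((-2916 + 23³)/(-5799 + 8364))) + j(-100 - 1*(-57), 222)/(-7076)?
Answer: 14952379197/1128622 ≈ 13248.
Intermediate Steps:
47777/(((-2916 + 23³)/(-5799 + 8364))) + j(-100 - 1*(-57), 222)/(-7076) = 47777/(((-2916 + 23³)/(-5799 + 8364))) + ((-100 - 1*(-57))*222)/(-7076) = 47777/(((-2916 + 12167)/2565)) + ((-100 + 57)*222)*(-1/7076) = 47777/((9251*(1/2565))) - 43*222*(-1/7076) = 47777/(9251/2565) - 9546*(-1/7076) = 47777*(2565/9251) + 4773/3538 = 122548005/9251 + 4773/3538 = 14952379197/1128622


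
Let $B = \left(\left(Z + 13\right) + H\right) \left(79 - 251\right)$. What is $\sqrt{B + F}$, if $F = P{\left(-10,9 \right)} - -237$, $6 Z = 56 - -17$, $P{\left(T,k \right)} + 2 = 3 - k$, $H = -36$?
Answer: $\frac{\sqrt{18831}}{3} \approx 45.742$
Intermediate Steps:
$P{\left(T,k \right)} = 1 - k$ ($P{\left(T,k \right)} = -2 - \left(-3 + k\right) = 1 - k$)
$Z = \frac{73}{6}$ ($Z = \frac{56 - -17}{6} = \frac{56 + 17}{6} = \frac{1}{6} \cdot 73 = \frac{73}{6} \approx 12.167$)
$F = 229$ ($F = \left(1 - 9\right) - -237 = \left(1 - 9\right) + 237 = -8 + 237 = 229$)
$B = \frac{5590}{3}$ ($B = \left(\left(\frac{73}{6} + 13\right) - 36\right) \left(79 - 251\right) = \left(\frac{151}{6} - 36\right) \left(-172\right) = \left(- \frac{65}{6}\right) \left(-172\right) = \frac{5590}{3} \approx 1863.3$)
$\sqrt{B + F} = \sqrt{\frac{5590}{3} + 229} = \sqrt{\frac{6277}{3}} = \frac{\sqrt{18831}}{3}$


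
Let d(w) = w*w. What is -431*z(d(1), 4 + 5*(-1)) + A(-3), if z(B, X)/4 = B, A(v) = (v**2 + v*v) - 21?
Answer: -1727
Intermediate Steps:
d(w) = w**2
A(v) = -21 + 2*v**2 (A(v) = (v**2 + v**2) - 21 = 2*v**2 - 21 = -21 + 2*v**2)
z(B, X) = 4*B
-431*z(d(1), 4 + 5*(-1)) + A(-3) = -1724*1**2 + (-21 + 2*(-3)**2) = -1724 + (-21 + 2*9) = -431*4 + (-21 + 18) = -1724 - 3 = -1727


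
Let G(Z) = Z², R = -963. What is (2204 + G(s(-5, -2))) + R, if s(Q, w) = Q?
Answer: 1266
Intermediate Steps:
(2204 + G(s(-5, -2))) + R = (2204 + (-5)²) - 963 = (2204 + 25) - 963 = 2229 - 963 = 1266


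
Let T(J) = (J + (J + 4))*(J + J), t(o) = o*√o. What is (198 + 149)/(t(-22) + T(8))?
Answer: 13880/14131 + 3817*I*√22/56524 ≈ 0.98224 + 0.31674*I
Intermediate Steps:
t(o) = o^(3/2)
T(J) = 2*J*(4 + 2*J) (T(J) = (J + (4 + J))*(2*J) = (4 + 2*J)*(2*J) = 2*J*(4 + 2*J))
(198 + 149)/(t(-22) + T(8)) = (198 + 149)/((-22)^(3/2) + 4*8*(2 + 8)) = 347/(-22*I*√22 + 4*8*10) = 347/(-22*I*√22 + 320) = 347/(320 - 22*I*√22)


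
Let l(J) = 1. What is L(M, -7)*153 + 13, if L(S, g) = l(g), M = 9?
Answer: 166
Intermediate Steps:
L(S, g) = 1
L(M, -7)*153 + 13 = 1*153 + 13 = 153 + 13 = 166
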